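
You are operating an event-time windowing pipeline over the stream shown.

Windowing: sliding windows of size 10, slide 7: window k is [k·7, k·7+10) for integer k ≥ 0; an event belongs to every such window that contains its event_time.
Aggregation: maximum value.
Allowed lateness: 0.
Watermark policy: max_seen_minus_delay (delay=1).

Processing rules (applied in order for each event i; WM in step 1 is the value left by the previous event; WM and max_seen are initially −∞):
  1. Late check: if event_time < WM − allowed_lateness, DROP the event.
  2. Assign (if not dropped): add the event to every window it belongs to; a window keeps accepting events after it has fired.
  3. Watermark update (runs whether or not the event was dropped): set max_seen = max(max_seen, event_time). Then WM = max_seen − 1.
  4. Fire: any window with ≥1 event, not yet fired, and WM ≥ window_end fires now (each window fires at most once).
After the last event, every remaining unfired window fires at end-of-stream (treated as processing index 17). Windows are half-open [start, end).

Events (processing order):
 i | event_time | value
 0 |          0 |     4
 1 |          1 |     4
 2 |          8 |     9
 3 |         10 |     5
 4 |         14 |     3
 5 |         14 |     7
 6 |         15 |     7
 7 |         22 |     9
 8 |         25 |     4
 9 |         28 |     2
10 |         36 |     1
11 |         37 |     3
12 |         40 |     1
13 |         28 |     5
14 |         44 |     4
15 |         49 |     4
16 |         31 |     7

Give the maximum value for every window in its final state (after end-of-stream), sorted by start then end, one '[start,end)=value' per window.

i=0 t=0 v=4: → [0,10); WM=-1
i=1 t=1 v=4: → [0,10); WM=0
i=2 t=8 v=9: → [7,17),[0,10); WM=7
i=3 t=10 v=5: → [7,17); WM=9
i=4 t=14 v=3: → [14,24),[7,17); WM=13; [0,10) fires=9
i=5 t=14 v=7: → [14,24),[7,17); WM=13
i=6 t=15 v=7: → [14,24),[7,17); WM=14
i=7 t=22 v=9: → [21,31),[14,24); WM=21; [7,17) fires=9
i=8 t=25 v=4: → [21,31); WM=24; [14,24) fires=9
i=9 t=28 v=2: → [28,38),[21,31); WM=27
i=10 t=36 v=1: → [35,45),[28,38); WM=35; [21,31) fires=9
i=11 t=37 v=3: → [35,45),[28,38); WM=36
i=12 t=40 v=1: → [35,45); WM=39; [28,38) fires=3
i=13 t=28 v=5: DROP (t<39-0); WM=39
i=14 t=44 v=4: → [42,52),[35,45); WM=43
i=15 t=49 v=4: → [49,59),[42,52); WM=48; [35,45) fires=4
i=16 t=31 v=7: DROP (t<48-0); WM=48

[0,10)=9 [7,17)=9 [14,24)=9 [21,31)=9 [28,38)=3 [35,45)=4 [42,52)=4 [49,59)=4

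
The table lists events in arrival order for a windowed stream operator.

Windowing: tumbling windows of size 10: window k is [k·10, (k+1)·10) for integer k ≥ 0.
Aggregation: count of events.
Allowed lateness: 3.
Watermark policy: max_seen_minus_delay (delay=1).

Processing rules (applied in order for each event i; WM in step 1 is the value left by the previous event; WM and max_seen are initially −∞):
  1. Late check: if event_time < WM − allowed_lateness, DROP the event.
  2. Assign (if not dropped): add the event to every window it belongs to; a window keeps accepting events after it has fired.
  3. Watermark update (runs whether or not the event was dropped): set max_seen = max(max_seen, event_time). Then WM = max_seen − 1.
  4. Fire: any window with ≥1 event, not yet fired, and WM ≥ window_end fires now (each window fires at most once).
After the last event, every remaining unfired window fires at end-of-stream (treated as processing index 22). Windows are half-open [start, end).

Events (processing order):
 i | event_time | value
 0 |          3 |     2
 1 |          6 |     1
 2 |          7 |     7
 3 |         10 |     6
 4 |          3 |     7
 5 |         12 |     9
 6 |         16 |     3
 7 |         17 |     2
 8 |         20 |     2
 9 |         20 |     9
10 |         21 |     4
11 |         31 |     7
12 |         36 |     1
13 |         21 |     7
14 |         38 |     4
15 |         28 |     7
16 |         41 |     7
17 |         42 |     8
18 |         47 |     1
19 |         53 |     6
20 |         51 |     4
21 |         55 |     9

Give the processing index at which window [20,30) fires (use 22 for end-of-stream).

i=0 t=3 v=2: → [0,10); WM=2
i=1 t=6 v=1: → [0,10); WM=5
i=2 t=7 v=7: → [0,10); WM=6
i=3 t=10 v=6: → [10,20); WM=9
i=4 t=3 v=7: DROP (t<9-3); WM=9
i=5 t=12 v=9: → [10,20); WM=11; [0,10) fires=3
i=6 t=16 v=3: → [10,20); WM=15
i=7 t=17 v=2: → [10,20); WM=16
i=8 t=20 v=2: → [20,30); WM=19
i=9 t=20 v=9: → [20,30); WM=19
i=10 t=21 v=4: → [20,30); WM=20; [10,20) fires=4
i=11 t=31 v=7: → [30,40); WM=30; [20,30) fires=3
i=12 t=36 v=1: → [30,40); WM=35
i=13 t=21 v=7: DROP (t<35-3); WM=35
i=14 t=38 v=4: → [30,40); WM=37
i=15 t=28 v=7: DROP (t<37-3); WM=37
i=16 t=41 v=7: → [40,50); WM=40; [30,40) fires=3
i=17 t=42 v=8: → [40,50); WM=41
i=18 t=47 v=1: → [40,50); WM=46
i=19 t=53 v=6: → [50,60); WM=52; [40,50) fires=3
i=20 t=51 v=4: → [50,60); WM=52
i=21 t=55 v=9: → [50,60); WM=54

11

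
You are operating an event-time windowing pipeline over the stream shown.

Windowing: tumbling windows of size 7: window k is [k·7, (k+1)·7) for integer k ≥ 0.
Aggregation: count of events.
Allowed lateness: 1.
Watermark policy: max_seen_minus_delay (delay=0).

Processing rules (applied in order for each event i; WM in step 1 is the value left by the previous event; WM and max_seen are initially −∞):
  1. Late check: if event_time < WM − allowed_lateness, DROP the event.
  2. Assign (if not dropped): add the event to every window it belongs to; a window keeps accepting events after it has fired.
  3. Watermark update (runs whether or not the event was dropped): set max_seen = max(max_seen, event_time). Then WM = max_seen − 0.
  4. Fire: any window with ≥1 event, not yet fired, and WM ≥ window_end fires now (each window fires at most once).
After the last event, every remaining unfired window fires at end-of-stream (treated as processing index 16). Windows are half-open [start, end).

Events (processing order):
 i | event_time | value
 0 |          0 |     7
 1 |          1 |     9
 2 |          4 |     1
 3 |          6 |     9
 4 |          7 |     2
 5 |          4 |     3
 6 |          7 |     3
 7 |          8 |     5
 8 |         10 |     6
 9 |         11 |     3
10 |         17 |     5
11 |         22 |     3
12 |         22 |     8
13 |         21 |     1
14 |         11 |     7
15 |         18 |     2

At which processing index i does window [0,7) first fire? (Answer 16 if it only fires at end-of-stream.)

4

i=0 t=0 v=7: → [0,7); WM=0
i=1 t=1 v=9: → [0,7); WM=1
i=2 t=4 v=1: → [0,7); WM=4
i=3 t=6 v=9: → [0,7); WM=6
i=4 t=7 v=2: → [7,14); WM=7; [0,7) fires=4
i=5 t=4 v=3: DROP (t<7-1); WM=7
i=6 t=7 v=3: → [7,14); WM=7
i=7 t=8 v=5: → [7,14); WM=8
i=8 t=10 v=6: → [7,14); WM=10
i=9 t=11 v=3: → [7,14); WM=11
i=10 t=17 v=5: → [14,21); WM=17; [7,14) fires=5
i=11 t=22 v=3: → [21,28); WM=22; [14,21) fires=1
i=12 t=22 v=8: → [21,28); WM=22
i=13 t=21 v=1: → [21,28); WM=22
i=14 t=11 v=7: DROP (t<22-1); WM=22
i=15 t=18 v=2: DROP (t<22-1); WM=22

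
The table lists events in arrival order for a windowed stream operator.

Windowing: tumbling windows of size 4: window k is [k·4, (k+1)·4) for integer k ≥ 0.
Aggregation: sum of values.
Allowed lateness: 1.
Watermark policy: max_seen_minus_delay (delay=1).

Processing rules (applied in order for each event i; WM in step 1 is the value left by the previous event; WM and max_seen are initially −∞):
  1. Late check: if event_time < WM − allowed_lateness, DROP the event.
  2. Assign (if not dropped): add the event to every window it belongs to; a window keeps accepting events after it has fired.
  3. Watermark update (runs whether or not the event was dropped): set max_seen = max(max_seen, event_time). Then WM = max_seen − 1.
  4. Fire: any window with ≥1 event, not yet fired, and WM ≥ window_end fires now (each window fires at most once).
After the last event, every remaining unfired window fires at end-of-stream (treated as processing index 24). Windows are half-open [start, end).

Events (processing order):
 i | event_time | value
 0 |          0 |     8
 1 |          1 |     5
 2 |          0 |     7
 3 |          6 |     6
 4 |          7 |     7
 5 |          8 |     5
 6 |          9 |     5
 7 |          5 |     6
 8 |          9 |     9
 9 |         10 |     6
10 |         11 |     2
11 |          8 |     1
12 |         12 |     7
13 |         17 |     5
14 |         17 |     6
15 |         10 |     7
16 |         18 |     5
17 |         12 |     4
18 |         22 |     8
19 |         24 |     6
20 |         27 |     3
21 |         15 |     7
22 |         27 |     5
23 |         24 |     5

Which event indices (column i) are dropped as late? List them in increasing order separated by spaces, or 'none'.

i=0 t=0 v=8: → [0,4); WM=-1
i=1 t=1 v=5: → [0,4); WM=0
i=2 t=0 v=7: → [0,4); WM=0
i=3 t=6 v=6: → [4,8); WM=5; [0,4) fires=20
i=4 t=7 v=7: → [4,8); WM=6
i=5 t=8 v=5: → [8,12); WM=7
i=6 t=9 v=5: → [8,12); WM=8; [4,8) fires=13
i=7 t=5 v=6: DROP (t<8-1); WM=8
i=8 t=9 v=9: → [8,12); WM=8
i=9 t=10 v=6: → [8,12); WM=9
i=10 t=11 v=2: → [8,12); WM=10
i=11 t=8 v=1: DROP (t<10-1); WM=10
i=12 t=12 v=7: → [12,16); WM=11
i=13 t=17 v=5: → [16,20); WM=16; [8,12) fires=27 [12,16) fires=7
i=14 t=17 v=6: → [16,20); WM=16
i=15 t=10 v=7: DROP (t<16-1); WM=16
i=16 t=18 v=5: → [16,20); WM=17
i=17 t=12 v=4: DROP (t<17-1); WM=17
i=18 t=22 v=8: → [20,24); WM=21; [16,20) fires=16
i=19 t=24 v=6: → [24,28); WM=23
i=20 t=27 v=3: → [24,28); WM=26; [20,24) fires=8
i=21 t=15 v=7: DROP (t<26-1); WM=26
i=22 t=27 v=5: → [24,28); WM=26
i=23 t=24 v=5: DROP (t<26-1); WM=26

7 11 15 17 21 23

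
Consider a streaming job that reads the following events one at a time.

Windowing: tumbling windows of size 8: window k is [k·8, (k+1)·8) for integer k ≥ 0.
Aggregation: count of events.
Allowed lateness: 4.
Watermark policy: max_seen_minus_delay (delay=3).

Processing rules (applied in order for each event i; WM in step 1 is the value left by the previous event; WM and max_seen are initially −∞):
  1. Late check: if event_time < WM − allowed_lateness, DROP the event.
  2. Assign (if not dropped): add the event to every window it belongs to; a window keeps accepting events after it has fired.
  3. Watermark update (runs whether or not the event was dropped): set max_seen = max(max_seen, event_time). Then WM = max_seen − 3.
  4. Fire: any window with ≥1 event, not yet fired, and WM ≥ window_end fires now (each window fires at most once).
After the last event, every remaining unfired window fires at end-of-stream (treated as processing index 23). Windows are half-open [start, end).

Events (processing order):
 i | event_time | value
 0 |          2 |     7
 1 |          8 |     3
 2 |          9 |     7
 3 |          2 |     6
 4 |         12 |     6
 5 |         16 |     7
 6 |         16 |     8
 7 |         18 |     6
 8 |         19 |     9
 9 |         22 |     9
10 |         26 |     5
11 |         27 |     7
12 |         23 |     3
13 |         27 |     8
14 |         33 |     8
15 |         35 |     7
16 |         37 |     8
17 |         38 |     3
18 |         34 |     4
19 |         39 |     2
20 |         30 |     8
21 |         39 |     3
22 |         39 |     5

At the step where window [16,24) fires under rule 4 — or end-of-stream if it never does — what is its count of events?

5

i=0 t=2 v=7: → [0,8); WM=-1
i=1 t=8 v=3: → [8,16); WM=5
i=2 t=9 v=7: → [8,16); WM=6
i=3 t=2 v=6: → [0,8); WM=6
i=4 t=12 v=6: → [8,16); WM=9; [0,8) fires=2
i=5 t=16 v=7: → [16,24); WM=13
i=6 t=16 v=8: → [16,24); WM=13
i=7 t=18 v=6: → [16,24); WM=15
i=8 t=19 v=9: → [16,24); WM=16; [8,16) fires=3
i=9 t=22 v=9: → [16,24); WM=19
i=10 t=26 v=5: → [24,32); WM=23
i=11 t=27 v=7: → [24,32); WM=24; [16,24) fires=5
i=12 t=23 v=3: → [16,24); WM=24
i=13 t=27 v=8: → [24,32); WM=24
i=14 t=33 v=8: → [32,40); WM=30
i=15 t=35 v=7: → [32,40); WM=32; [24,32) fires=3
i=16 t=37 v=8: → [32,40); WM=34
i=17 t=38 v=3: → [32,40); WM=35
i=18 t=34 v=4: → [32,40); WM=35
i=19 t=39 v=2: → [32,40); WM=36
i=20 t=30 v=8: DROP (t<36-4); WM=36
i=21 t=39 v=3: → [32,40); WM=36
i=22 t=39 v=5: → [32,40); WM=36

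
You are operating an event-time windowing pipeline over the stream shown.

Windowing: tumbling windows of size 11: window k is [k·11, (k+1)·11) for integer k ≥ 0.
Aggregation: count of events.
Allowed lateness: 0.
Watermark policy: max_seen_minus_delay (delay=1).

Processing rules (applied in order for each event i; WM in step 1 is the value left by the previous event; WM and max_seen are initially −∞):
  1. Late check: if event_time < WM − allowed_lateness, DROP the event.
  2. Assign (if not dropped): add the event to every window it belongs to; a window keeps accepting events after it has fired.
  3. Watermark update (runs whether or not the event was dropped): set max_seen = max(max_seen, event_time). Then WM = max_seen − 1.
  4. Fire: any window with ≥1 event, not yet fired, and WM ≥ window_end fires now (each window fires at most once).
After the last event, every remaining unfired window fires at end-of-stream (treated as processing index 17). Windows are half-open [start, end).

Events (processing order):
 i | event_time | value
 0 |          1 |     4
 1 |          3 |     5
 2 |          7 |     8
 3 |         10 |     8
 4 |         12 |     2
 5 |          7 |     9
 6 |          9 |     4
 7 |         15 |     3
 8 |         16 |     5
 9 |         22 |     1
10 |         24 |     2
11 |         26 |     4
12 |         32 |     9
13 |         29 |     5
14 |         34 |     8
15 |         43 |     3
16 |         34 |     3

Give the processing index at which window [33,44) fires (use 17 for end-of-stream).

i=0 t=1 v=4: → [0,11); WM=0
i=1 t=3 v=5: → [0,11); WM=2
i=2 t=7 v=8: → [0,11); WM=6
i=3 t=10 v=8: → [0,11); WM=9
i=4 t=12 v=2: → [11,22); WM=11; [0,11) fires=4
i=5 t=7 v=9: DROP (t<11-0); WM=11
i=6 t=9 v=4: DROP (t<11-0); WM=11
i=7 t=15 v=3: → [11,22); WM=14
i=8 t=16 v=5: → [11,22); WM=15
i=9 t=22 v=1: → [22,33); WM=21
i=10 t=24 v=2: → [22,33); WM=23; [11,22) fires=3
i=11 t=26 v=4: → [22,33); WM=25
i=12 t=32 v=9: → [22,33); WM=31
i=13 t=29 v=5: DROP (t<31-0); WM=31
i=14 t=34 v=8: → [33,44); WM=33; [22,33) fires=4
i=15 t=43 v=3: → [33,44); WM=42
i=16 t=34 v=3: DROP (t<42-0); WM=42

17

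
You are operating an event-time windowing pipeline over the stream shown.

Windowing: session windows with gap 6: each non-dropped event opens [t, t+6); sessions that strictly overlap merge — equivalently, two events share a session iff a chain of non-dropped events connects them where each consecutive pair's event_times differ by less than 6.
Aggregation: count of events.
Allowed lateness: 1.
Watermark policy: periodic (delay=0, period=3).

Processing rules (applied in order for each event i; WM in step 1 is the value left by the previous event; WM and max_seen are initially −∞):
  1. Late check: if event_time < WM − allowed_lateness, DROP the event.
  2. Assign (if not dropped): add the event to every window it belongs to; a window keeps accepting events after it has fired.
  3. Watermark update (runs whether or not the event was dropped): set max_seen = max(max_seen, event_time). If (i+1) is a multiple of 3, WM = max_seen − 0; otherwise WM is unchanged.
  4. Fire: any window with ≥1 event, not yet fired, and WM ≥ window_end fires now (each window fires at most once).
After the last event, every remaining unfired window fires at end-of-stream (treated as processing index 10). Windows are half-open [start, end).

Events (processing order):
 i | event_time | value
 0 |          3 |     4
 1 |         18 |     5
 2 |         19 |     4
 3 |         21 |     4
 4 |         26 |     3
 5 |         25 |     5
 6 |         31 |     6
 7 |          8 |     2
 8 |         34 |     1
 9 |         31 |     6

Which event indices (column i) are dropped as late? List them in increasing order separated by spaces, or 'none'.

7 9

i=0 t=3 v=4: → [3,9); WM=−∞
i=1 t=18 v=5: → [18,24); WM=−∞
i=2 t=19 v=4: → [18,25); WM=19
i=3 t=21 v=4: → [18,27); WM=19
i=4 t=26 v=3: → [18,32); WM=19
i=5 t=25 v=5: → [18,32); WM=26
i=6 t=31 v=6: → [18,37); WM=26
i=7 t=8 v=2: DROP (t<26-1); WM=26
i=8 t=34 v=1: → [18,40); WM=34
i=9 t=31 v=6: DROP (t<34-1); WM=34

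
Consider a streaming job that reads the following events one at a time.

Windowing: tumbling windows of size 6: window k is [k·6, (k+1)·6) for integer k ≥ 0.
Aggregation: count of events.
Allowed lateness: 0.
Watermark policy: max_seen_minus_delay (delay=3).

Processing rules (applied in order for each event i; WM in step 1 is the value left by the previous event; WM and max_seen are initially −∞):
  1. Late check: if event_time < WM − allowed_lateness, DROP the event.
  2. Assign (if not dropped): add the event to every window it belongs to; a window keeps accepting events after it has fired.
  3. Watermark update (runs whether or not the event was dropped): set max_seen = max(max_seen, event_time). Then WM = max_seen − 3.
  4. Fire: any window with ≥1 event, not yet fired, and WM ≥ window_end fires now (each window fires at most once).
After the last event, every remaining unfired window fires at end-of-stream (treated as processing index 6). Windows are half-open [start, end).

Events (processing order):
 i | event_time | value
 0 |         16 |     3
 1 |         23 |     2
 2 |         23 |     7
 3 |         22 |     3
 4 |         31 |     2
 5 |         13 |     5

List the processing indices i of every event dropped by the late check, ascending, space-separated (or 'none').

i=0 t=16 v=3: → [12,18); WM=13
i=1 t=23 v=2: → [18,24); WM=20; [12,18) fires=1
i=2 t=23 v=7: → [18,24); WM=20
i=3 t=22 v=3: → [18,24); WM=20
i=4 t=31 v=2: → [30,36); WM=28; [18,24) fires=3
i=5 t=13 v=5: DROP (t<28-0); WM=28

5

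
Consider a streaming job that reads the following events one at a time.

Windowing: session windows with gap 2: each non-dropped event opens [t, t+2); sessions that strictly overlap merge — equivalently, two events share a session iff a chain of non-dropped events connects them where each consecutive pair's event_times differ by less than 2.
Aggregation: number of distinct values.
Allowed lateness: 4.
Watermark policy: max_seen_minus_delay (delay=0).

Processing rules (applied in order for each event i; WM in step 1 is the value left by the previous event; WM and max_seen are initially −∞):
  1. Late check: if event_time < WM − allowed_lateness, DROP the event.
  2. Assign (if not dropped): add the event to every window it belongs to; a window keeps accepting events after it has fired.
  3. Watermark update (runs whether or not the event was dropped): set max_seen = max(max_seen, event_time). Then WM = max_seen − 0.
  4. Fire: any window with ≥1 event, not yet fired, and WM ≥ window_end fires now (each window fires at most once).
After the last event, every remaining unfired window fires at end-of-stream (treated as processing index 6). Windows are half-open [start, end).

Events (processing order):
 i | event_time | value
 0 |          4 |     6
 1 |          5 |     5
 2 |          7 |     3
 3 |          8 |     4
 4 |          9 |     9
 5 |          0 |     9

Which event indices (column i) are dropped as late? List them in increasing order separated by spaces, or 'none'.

i=0 t=4 v=6: → [4,6); WM=4
i=1 t=5 v=5: → [4,7); WM=5
i=2 t=7 v=3: → [7,9); WM=7
i=3 t=8 v=4: → [7,10); WM=8
i=4 t=9 v=9: → [7,11); WM=9
i=5 t=0 v=9: DROP (t<9-4); WM=9

5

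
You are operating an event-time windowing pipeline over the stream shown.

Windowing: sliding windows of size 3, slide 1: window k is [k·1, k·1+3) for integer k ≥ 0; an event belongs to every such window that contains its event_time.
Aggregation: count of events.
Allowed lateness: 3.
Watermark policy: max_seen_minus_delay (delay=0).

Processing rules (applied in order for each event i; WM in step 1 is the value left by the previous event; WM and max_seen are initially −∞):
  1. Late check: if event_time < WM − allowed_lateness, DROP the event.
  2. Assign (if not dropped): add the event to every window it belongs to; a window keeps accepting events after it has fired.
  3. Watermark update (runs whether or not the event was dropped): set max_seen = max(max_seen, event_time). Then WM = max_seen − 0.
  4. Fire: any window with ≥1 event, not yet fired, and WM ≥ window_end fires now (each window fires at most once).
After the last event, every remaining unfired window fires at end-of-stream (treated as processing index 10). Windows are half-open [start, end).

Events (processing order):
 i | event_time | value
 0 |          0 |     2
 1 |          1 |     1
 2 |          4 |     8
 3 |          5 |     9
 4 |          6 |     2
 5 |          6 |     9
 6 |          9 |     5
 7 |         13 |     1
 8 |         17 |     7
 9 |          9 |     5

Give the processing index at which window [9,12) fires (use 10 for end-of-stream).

i=0 t=0 v=2: → [0,3); WM=0
i=1 t=1 v=1: → [1,4),[0,3); WM=1
i=2 t=4 v=8: → [4,7),[3,6),[2,5); WM=4; [0,3) fires=2 [1,4) fires=1
i=3 t=5 v=9: → [5,8),[4,7),[3,6); WM=5; [2,5) fires=1
i=4 t=6 v=2: → [6,9),[5,8),[4,7); WM=6; [3,6) fires=2
i=5 t=6 v=9: → [6,9),[5,8),[4,7); WM=6
i=6 t=9 v=5: → [9,12),[8,11),[7,10); WM=9; [4,7) fires=4 [5,8) fires=3 [6,9) fires=2
i=7 t=13 v=1: → [13,16),[12,15),[11,14); WM=13; [7,10) fires=1 [8,11) fires=1 [9,12) fires=1
i=8 t=17 v=7: → [17,20),[16,19),[15,18); WM=17; [11,14) fires=1 [12,15) fires=1 [13,16) fires=1
i=9 t=9 v=5: DROP (t<17-3); WM=17

7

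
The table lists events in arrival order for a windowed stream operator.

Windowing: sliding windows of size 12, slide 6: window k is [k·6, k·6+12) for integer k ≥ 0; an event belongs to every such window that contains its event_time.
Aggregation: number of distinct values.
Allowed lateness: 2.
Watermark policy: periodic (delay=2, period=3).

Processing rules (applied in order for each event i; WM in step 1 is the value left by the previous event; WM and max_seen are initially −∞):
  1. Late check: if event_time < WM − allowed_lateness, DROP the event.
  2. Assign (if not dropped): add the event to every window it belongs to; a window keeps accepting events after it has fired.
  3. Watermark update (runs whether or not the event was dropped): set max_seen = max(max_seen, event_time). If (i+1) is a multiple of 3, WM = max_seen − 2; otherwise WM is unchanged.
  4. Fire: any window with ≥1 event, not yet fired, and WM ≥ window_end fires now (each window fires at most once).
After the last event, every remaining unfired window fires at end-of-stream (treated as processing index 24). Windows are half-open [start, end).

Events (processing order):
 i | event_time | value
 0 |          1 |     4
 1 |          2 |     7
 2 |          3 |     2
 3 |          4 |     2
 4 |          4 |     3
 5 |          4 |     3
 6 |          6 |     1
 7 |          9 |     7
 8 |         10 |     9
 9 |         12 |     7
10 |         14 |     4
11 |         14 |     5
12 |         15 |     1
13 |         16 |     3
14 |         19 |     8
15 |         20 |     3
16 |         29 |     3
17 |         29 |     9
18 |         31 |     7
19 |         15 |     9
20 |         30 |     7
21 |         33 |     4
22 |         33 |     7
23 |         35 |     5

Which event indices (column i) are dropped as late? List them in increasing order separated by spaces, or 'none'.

19

i=0 t=1 v=4: → [0,12); WM=−∞
i=1 t=2 v=7: → [0,12); WM=−∞
i=2 t=3 v=2: → [0,12); WM=1
i=3 t=4 v=2: → [0,12); WM=1
i=4 t=4 v=3: → [0,12); WM=1
i=5 t=4 v=3: → [0,12); WM=2
i=6 t=6 v=1: → [6,18),[0,12); WM=2
i=7 t=9 v=7: → [6,18),[0,12); WM=2
i=8 t=10 v=9: → [6,18),[0,12); WM=8
i=9 t=12 v=7: → [12,24),[6,18); WM=8
i=10 t=14 v=4: → [12,24),[6,18); WM=8
i=11 t=14 v=5: → [12,24),[6,18); WM=12; [0,12) fires=6
i=12 t=15 v=1: → [12,24),[6,18); WM=12
i=13 t=16 v=3: → [12,24),[6,18); WM=12
i=14 t=19 v=8: → [18,30),[12,24); WM=17
i=15 t=20 v=3: → [18,30),[12,24); WM=17
i=16 t=29 v=3: → [24,36),[18,30); WM=17
i=17 t=29 v=9: → [24,36),[18,30); WM=27; [6,18) fires=6 [12,24) fires=6
i=18 t=31 v=7: → [30,42),[24,36); WM=27
i=19 t=15 v=9: DROP (t<27-2); WM=27
i=20 t=30 v=7: → [30,42),[24,36); WM=29
i=21 t=33 v=4: → [30,42),[24,36); WM=29
i=22 t=33 v=7: → [30,42),[24,36); WM=29
i=23 t=35 v=5: → [30,42),[24,36); WM=33; [18,30) fires=3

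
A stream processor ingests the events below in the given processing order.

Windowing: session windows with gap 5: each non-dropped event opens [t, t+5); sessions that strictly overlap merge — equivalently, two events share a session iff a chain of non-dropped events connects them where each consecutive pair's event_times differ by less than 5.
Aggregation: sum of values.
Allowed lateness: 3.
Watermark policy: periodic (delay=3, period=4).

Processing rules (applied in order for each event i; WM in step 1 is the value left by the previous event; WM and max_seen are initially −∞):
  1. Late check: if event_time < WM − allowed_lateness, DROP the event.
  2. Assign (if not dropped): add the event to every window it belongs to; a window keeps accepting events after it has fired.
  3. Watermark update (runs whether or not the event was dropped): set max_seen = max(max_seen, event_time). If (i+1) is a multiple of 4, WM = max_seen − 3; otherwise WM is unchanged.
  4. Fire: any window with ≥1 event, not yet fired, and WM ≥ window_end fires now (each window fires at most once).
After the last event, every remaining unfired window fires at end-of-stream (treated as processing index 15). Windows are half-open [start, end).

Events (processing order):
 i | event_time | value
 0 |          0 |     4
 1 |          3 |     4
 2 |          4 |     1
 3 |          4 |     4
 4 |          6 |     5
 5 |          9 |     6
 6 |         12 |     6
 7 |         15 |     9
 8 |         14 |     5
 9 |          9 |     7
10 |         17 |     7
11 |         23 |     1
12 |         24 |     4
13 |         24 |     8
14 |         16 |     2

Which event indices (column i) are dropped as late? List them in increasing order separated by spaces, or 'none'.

14

i=0 t=0 v=4: → [0,5); WM=−∞
i=1 t=3 v=4: → [0,8); WM=−∞
i=2 t=4 v=1: → [0,9); WM=−∞
i=3 t=4 v=4: → [0,9); WM=1
i=4 t=6 v=5: → [0,11); WM=1
i=5 t=9 v=6: → [0,14); WM=1
i=6 t=12 v=6: → [0,17); WM=1
i=7 t=15 v=9: → [0,20); WM=12
i=8 t=14 v=5: → [0,20); WM=12
i=9 t=9 v=7: → [0,20); WM=12
i=10 t=17 v=7: → [0,22); WM=12
i=11 t=23 v=1: → [23,28); WM=20
i=12 t=24 v=4: → [23,29); WM=20
i=13 t=24 v=8: → [23,29); WM=20
i=14 t=16 v=2: DROP (t<20-3); WM=20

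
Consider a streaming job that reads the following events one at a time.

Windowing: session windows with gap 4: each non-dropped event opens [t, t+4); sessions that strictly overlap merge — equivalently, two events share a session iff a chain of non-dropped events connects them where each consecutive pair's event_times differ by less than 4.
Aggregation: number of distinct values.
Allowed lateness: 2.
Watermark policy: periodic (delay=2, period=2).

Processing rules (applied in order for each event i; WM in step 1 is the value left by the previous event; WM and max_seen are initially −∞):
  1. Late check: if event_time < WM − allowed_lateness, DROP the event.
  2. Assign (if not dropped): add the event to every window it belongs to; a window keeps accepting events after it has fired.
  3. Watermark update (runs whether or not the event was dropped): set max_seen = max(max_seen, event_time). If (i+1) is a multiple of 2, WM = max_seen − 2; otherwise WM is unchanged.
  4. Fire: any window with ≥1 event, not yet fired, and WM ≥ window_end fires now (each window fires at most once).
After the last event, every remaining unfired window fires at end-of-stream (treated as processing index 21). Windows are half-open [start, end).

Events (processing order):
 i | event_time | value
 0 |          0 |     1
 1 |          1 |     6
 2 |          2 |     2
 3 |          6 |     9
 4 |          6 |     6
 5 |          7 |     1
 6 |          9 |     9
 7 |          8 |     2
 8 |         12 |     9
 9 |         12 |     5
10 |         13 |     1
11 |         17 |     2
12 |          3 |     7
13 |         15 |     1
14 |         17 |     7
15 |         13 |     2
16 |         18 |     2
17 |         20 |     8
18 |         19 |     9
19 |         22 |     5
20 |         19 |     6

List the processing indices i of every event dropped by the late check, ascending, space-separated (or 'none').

i=0 t=0 v=1: → [0,4); WM=−∞
i=1 t=1 v=6: → [0,5); WM=-1
i=2 t=2 v=2: → [0,6); WM=-1
i=3 t=6 v=9: → [6,10); WM=4
i=4 t=6 v=6: → [6,10); WM=4
i=5 t=7 v=1: → [6,11); WM=5
i=6 t=9 v=9: → [6,13); WM=5
i=7 t=8 v=2: → [6,13); WM=7
i=8 t=12 v=9: → [6,16); WM=7
i=9 t=12 v=5: → [6,16); WM=10
i=10 t=13 v=1: → [6,17); WM=10
i=11 t=17 v=2: → [17,21); WM=15
i=12 t=3 v=7: DROP (t<15-2); WM=15
i=13 t=15 v=1: → [6,21); WM=15
i=14 t=17 v=7: → [6,21); WM=15
i=15 t=13 v=2: → [6,21); WM=15
i=16 t=18 v=2: → [6,22); WM=15
i=17 t=20 v=8: → [6,24); WM=18
i=18 t=19 v=9: → [6,24); WM=18
i=19 t=22 v=5: → [6,26); WM=20
i=20 t=19 v=6: → [6,26); WM=20

12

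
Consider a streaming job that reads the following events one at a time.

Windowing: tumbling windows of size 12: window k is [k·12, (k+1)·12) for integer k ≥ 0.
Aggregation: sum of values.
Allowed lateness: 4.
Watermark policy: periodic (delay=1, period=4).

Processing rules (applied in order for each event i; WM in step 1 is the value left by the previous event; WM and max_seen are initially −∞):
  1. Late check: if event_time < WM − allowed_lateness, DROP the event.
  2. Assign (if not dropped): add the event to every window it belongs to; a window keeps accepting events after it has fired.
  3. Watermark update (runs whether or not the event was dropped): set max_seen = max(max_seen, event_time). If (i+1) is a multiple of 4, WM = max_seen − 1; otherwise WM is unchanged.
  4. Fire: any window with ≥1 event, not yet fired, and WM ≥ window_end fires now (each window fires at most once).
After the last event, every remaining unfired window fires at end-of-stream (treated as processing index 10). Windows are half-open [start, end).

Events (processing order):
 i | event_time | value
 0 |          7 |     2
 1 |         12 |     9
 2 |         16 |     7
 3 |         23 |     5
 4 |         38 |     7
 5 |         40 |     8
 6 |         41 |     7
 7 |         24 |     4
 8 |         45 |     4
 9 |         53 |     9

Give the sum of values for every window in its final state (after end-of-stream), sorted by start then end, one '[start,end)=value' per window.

i=0 t=7 v=2: → [0,12); WM=−∞
i=1 t=12 v=9: → [12,24); WM=−∞
i=2 t=16 v=7: → [12,24); WM=−∞
i=3 t=23 v=5: → [12,24); WM=22; [0,12) fires=2
i=4 t=38 v=7: → [36,48); WM=22
i=5 t=40 v=8: → [36,48); WM=22
i=6 t=41 v=7: → [36,48); WM=22
i=7 t=24 v=4: → [24,36); WM=40; [12,24) fires=21 [24,36) fires=4
i=8 t=45 v=4: → [36,48); WM=40
i=9 t=53 v=9: → [48,60); WM=40

[0,12)=2 [12,24)=21 [24,36)=4 [36,48)=26 [48,60)=9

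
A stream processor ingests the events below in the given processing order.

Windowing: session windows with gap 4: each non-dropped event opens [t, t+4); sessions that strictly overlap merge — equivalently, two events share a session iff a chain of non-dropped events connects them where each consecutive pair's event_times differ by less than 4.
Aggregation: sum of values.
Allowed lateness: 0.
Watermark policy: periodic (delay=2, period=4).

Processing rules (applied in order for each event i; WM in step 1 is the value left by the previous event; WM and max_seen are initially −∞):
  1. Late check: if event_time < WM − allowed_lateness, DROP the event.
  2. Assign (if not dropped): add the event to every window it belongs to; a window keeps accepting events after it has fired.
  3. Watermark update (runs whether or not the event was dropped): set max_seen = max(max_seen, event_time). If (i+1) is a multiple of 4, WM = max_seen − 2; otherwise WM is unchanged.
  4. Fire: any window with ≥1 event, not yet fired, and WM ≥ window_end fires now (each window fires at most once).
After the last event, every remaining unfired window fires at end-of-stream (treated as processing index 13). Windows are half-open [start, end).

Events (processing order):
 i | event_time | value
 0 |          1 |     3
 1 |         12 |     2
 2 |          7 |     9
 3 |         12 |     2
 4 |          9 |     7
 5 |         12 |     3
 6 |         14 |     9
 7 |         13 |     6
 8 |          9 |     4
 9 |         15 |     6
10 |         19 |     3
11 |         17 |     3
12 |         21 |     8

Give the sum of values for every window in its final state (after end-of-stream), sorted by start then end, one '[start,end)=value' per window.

[1,5)=3 [7,11)=9 [12,25)=42

i=0 t=1 v=3: → [1,5); WM=−∞
i=1 t=12 v=2: → [12,16); WM=−∞
i=2 t=7 v=9: → [7,11); WM=−∞
i=3 t=12 v=2: → [12,16); WM=10
i=4 t=9 v=7: DROP (t<10-0); WM=10
i=5 t=12 v=3: → [12,16); WM=10
i=6 t=14 v=9: → [12,18); WM=10
i=7 t=13 v=6: → [12,18); WM=12
i=8 t=9 v=4: DROP (t<12-0); WM=12
i=9 t=15 v=6: → [12,19); WM=12
i=10 t=19 v=3: → [19,23); WM=12
i=11 t=17 v=3: → [12,23); WM=17
i=12 t=21 v=8: → [12,25); WM=17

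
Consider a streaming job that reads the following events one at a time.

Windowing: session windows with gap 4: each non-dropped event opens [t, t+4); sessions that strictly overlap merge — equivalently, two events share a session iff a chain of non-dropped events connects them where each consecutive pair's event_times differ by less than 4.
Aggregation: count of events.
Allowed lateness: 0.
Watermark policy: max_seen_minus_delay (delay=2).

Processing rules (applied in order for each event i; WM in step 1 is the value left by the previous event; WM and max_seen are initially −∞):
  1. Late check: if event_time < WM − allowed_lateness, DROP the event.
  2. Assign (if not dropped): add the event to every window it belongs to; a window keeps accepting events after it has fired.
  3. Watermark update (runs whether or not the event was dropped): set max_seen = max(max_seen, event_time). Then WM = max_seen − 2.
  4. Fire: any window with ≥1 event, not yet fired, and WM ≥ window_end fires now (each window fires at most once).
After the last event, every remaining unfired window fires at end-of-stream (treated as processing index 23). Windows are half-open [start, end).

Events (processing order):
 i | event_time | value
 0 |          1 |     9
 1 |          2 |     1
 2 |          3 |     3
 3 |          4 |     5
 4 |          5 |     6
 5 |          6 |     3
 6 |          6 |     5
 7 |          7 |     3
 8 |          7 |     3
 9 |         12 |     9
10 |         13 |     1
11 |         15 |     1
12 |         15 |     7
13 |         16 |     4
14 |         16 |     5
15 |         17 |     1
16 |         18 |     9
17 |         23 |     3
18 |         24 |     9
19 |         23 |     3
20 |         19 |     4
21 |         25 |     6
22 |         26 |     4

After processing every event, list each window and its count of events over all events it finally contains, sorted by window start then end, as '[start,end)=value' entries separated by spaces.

[1,11)=9 [12,22)=8 [23,30)=5

i=0 t=1 v=9: → [1,5); WM=-1
i=1 t=2 v=1: → [1,6); WM=0
i=2 t=3 v=3: → [1,7); WM=1
i=3 t=4 v=5: → [1,8); WM=2
i=4 t=5 v=6: → [1,9); WM=3
i=5 t=6 v=3: → [1,10); WM=4
i=6 t=6 v=5: → [1,10); WM=4
i=7 t=7 v=3: → [1,11); WM=5
i=8 t=7 v=3: → [1,11); WM=5
i=9 t=12 v=9: → [12,16); WM=10
i=10 t=13 v=1: → [12,17); WM=11
i=11 t=15 v=1: → [12,19); WM=13
i=12 t=15 v=7: → [12,19); WM=13
i=13 t=16 v=4: → [12,20); WM=14
i=14 t=16 v=5: → [12,20); WM=14
i=15 t=17 v=1: → [12,21); WM=15
i=16 t=18 v=9: → [12,22); WM=16
i=17 t=23 v=3: → [23,27); WM=21
i=18 t=24 v=9: → [23,28); WM=22
i=19 t=23 v=3: → [23,28); WM=22
i=20 t=19 v=4: DROP (t<22-0); WM=22
i=21 t=25 v=6: → [23,29); WM=23
i=22 t=26 v=4: → [23,30); WM=24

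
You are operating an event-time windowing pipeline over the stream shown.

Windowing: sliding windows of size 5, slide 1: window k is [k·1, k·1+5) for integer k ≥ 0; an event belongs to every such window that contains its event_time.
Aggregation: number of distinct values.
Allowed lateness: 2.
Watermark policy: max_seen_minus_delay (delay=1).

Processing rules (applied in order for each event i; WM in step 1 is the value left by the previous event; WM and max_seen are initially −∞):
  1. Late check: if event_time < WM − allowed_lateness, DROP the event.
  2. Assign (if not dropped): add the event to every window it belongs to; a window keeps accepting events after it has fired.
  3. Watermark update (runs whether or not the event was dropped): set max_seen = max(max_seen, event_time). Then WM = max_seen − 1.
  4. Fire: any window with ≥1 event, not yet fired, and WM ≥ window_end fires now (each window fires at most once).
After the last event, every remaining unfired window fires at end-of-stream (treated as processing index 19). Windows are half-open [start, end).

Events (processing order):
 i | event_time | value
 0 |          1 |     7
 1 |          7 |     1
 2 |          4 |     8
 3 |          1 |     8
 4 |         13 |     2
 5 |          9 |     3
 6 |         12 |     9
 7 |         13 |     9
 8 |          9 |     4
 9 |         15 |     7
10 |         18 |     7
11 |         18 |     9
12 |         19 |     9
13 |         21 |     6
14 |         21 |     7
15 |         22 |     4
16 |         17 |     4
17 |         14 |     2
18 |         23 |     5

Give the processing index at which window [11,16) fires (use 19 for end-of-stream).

10

i=0 t=1 v=7: → [1,6),[0,5); WM=0
i=1 t=7 v=1: → [7,12),[6,11),[5,10),[4,9),[3,8); WM=6; [0,5) fires=1 [1,6) fires=1
i=2 t=4 v=8: → [4,9),[3,8),[2,7),[1,6),[0,5); WM=6
i=3 t=1 v=8: DROP (t<6-2); WM=6
i=4 t=13 v=2: → [13,18),[12,17),[11,16),[10,15),[9,14); WM=12; [2,7) fires=1 [3,8) fires=2 [4,9) fires=2 [5,10) fires=1 [6,11) fires=1 [7,12) fires=1
i=5 t=9 v=3: DROP (t<12-2); WM=12
i=6 t=12 v=9: → [12,17),[11,16),[10,15),[9,14),[8,13); WM=12
i=7 t=13 v=9: → [13,18),[12,17),[11,16),[10,15),[9,14); WM=12
i=8 t=9 v=4: DROP (t<12-2); WM=12
i=9 t=15 v=7: → [15,20),[14,19),[13,18),[12,17),[11,16); WM=14; [8,13) fires=1 [9,14) fires=2
i=10 t=18 v=7: → [18,23),[17,22),[16,21),[15,20),[14,19); WM=17; [10,15) fires=2 [11,16) fires=3 [12,17) fires=3
i=11 t=18 v=9: → [18,23),[17,22),[16,21),[15,20),[14,19); WM=17
i=12 t=19 v=9: → [19,24),[18,23),[17,22),[16,21),[15,20); WM=18; [13,18) fires=3
i=13 t=21 v=6: → [21,26),[20,25),[19,24),[18,23),[17,22); WM=20; [14,19) fires=2 [15,20) fires=2
i=14 t=21 v=7: → [21,26),[20,25),[19,24),[18,23),[17,22); WM=20
i=15 t=22 v=4: → [22,27),[21,26),[20,25),[19,24),[18,23); WM=21; [16,21) fires=2
i=16 t=17 v=4: DROP (t<21-2); WM=21
i=17 t=14 v=2: DROP (t<21-2); WM=21
i=18 t=23 v=5: → [23,28),[22,27),[21,26),[20,25),[19,24); WM=22; [17,22) fires=3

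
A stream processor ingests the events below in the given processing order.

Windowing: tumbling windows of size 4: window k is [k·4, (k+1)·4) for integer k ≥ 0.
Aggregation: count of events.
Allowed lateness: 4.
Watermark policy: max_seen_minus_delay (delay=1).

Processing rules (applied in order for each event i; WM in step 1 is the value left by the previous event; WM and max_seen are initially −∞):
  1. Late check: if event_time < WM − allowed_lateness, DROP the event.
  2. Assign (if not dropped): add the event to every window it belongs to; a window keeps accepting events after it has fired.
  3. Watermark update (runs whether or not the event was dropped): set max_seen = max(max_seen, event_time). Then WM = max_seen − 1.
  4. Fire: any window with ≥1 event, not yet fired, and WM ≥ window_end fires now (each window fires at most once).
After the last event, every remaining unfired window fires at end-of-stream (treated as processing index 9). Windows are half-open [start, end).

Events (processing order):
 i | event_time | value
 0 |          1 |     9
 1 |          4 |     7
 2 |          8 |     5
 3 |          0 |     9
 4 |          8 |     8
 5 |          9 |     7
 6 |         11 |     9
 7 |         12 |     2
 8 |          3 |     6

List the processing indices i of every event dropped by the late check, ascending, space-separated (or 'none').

i=0 t=1 v=9: → [0,4); WM=0
i=1 t=4 v=7: → [4,8); WM=3
i=2 t=8 v=5: → [8,12); WM=7; [0,4) fires=1
i=3 t=0 v=9: DROP (t<7-4); WM=7
i=4 t=8 v=8: → [8,12); WM=7
i=5 t=9 v=7: → [8,12); WM=8; [4,8) fires=1
i=6 t=11 v=9: → [8,12); WM=10
i=7 t=12 v=2: → [12,16); WM=11
i=8 t=3 v=6: DROP (t<11-4); WM=11

3 8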